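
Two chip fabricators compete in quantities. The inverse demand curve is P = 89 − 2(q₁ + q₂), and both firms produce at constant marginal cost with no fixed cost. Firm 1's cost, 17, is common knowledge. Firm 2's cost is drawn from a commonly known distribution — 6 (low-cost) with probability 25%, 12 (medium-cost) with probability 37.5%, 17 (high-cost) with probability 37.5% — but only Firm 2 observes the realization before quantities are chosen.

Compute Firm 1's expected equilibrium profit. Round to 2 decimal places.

252.19

Type-c best response for Firm 2: q₂(c) = (89 − c)/4 − q₁/2.
Firm 1 maximizes expected profit; its first-order condition is 89 − 4q₁ − 2E[q₂] − 17 = 0.
Substituting E[q₂] and solving: E[c₂] = 12.375, so q₁ = (89 − 2·17 + 12.375)/6 = 11.2292.
E[P] = 89 − 2·(q₁ + E[q₂]) = 39.4583; Firm 1's expected profit = (E[P] − 17)·q₁ = (39.4583 − 17)·11.2292 = 252.188.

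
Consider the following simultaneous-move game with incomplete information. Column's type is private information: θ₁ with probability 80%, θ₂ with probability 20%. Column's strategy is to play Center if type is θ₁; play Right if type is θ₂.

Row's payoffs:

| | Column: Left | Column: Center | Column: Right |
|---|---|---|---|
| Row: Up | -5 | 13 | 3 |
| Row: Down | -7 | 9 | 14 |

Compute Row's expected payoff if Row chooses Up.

11

E[Up] = 0.8·13 + 0.2·3 = 10.4 + 0.6 = 11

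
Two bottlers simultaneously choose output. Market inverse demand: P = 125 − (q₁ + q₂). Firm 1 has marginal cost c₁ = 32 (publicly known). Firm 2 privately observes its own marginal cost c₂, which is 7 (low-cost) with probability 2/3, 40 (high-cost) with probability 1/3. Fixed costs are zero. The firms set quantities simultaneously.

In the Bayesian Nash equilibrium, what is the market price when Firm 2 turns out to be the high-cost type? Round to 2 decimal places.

69.33

Each type of Firm 2 best-responds to q₁; Firm 1 best-responds to the expected q₂ over Firm 2's types.
Firm 2 with cost c maximizes (125 − (q₁+q₂) − c)·q₂, giving q₂(c) = (125 − c − q₁)/2.
E[c₂] = 2/3·7 + 1/3·40 = 18
Firm 1's FOC against E[q₂] yields q₁ = (125 − 2·32 + E[c₂])/3 = (125 − 64 + 18)/3 = 26.3333.
q₂(high-cost) = 29.3333, so P = 125 − (26.3333 + 29.3333) = 69.3333.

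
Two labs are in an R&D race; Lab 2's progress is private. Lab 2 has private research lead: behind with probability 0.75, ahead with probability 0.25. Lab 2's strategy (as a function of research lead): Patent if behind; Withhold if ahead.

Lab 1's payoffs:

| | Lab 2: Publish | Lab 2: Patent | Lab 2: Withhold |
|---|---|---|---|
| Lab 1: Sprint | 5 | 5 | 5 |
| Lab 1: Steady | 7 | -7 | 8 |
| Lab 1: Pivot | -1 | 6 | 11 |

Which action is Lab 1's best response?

Pivot

E[Sprint] = 0.75·(5) + 0.25·(5) = 5
E[Steady] = 0.75·(-7) + 0.25·(8) = -3.25
E[Pivot] = 0.75·(6) + 0.25·(11) = 7.25
Best response: Pivot (7.25 is the largest).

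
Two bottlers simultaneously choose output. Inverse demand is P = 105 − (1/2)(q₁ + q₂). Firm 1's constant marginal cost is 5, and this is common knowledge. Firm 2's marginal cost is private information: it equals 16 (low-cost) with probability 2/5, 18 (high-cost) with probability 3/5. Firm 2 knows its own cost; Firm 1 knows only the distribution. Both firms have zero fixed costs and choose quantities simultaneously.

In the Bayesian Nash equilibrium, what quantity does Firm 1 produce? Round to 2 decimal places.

Firm 2 with cost c maximizes (105 − (1/2)(q₁+q₂) − c)·q₂, giving q₂(c) = (105 − c − (1/2)q₁).
E[c₂] = 2/5·16 + 3/5·18 = 17.2
Firm 1's FOC against E[q₂] yields q₁ = (105 − 2·5 + E[c₂])/(3/2) = (105 − 10 + 17.2)/(3/2) = 74.8.

74.80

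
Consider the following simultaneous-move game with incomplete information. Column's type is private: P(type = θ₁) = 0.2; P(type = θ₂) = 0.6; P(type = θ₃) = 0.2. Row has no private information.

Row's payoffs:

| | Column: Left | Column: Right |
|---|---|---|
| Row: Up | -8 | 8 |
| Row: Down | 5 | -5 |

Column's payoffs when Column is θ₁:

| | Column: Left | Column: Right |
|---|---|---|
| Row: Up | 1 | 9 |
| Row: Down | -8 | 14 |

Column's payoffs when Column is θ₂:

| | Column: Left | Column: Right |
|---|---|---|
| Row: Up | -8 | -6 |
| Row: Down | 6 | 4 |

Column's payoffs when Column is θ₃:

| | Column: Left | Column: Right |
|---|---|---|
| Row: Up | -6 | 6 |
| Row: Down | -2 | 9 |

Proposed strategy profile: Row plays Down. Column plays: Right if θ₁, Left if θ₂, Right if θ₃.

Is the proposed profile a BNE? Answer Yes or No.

Yes

A profile is a BNE iff every type of every player is best-responding given beliefs about the other side.
Row plays Down: E[Down] = 0.2·(-5) + 0.6·(5) + 0.2·(-5) = 1; E[Up] = -1.6. Best-responding. ✓
Column (type θ₁), facing Down: Left gives -8, Right gives 14. Proposed Right is best. ✓
Column (type θ₂), facing Down: Left gives 6, Right gives 4. Proposed Left is best. ✓
Column (type θ₃), facing Down: Left gives -2, Right gives 9. Proposed Right is best. ✓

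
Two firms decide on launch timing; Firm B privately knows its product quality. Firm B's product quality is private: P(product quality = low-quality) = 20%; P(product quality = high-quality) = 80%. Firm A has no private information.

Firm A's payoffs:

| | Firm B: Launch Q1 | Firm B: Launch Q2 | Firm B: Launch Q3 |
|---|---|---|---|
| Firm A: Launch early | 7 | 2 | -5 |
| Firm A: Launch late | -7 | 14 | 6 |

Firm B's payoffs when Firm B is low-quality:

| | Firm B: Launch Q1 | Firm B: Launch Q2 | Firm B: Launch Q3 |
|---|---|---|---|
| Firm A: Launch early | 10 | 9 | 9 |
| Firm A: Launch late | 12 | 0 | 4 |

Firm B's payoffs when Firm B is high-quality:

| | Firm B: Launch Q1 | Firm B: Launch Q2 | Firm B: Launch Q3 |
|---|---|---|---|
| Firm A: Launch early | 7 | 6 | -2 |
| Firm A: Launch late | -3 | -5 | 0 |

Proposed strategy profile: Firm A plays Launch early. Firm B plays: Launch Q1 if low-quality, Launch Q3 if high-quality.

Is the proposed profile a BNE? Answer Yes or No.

No

Firm A plays Launch early: E[Launch early] = 0.2·(7) + 0.8·(-5) = -2.6; E[Launch late] = 3.4. Not best-responding. ✗
Firm B (product quality low-quality), facing Launch early: Launch Q1 gives 10, Launch Q2 gives 9, Launch Q3 gives 9. Proposed Launch Q1 is best. ✓
Firm B (product quality high-quality), facing Launch early: Launch Q1 gives 7, Launch Q2 gives 6, Launch Q3 gives -2. Proposed Launch Q3 is not best — profitable deviation exists. ✗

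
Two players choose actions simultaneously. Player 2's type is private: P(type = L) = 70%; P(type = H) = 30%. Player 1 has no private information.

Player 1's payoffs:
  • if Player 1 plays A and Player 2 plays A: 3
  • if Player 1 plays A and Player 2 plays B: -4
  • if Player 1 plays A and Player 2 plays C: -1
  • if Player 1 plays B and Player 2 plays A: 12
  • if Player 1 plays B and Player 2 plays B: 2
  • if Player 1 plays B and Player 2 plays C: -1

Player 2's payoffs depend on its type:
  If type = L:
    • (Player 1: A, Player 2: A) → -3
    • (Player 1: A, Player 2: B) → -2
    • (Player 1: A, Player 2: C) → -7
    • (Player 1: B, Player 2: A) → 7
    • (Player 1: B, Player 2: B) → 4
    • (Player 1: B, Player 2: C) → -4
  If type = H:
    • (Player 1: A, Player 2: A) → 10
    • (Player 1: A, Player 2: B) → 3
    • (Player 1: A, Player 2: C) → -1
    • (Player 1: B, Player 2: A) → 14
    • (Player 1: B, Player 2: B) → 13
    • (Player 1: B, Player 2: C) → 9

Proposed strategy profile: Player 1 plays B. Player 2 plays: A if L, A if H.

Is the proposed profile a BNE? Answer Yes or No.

A profile is a BNE iff every type of every player is best-responding given beliefs about the other side.
Player 1 plays B: E[B] = 0.7·(12) + 0.3·(12) = 12; E[A] = 3. Best-responding. ✓
Player 2 (type L), facing B: A gives 7, B gives 4, C gives -4. Proposed A is best. ✓
Player 2 (type H), facing B: A gives 14, B gives 13, C gives 9. Proposed A is best. ✓

Yes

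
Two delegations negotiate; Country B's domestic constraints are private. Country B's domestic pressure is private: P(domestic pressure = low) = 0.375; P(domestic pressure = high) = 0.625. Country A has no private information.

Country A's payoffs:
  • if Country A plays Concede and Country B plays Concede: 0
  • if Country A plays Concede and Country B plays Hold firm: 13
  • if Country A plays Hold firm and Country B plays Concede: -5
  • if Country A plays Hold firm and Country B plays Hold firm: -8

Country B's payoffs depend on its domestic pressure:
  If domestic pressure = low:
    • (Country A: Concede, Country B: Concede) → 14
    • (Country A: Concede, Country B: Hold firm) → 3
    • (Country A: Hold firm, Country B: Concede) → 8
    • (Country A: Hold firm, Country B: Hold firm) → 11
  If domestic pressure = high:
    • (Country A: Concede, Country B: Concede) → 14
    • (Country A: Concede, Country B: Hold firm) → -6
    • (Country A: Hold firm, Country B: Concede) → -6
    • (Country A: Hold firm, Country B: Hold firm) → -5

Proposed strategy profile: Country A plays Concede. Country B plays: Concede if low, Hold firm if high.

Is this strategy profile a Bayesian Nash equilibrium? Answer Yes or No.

A profile is a BNE iff every type of every player is best-responding given beliefs about the other side.
Country A plays Concede: E[Concede] = 0.375·(0) + 0.625·(13) = 8.125; E[Hold firm] = -6.875. Best-responding. ✓
Country B (domestic pressure low), facing Concede: Concede gives 14, Hold firm gives 3. Proposed Concede is best. ✓
Country B (domestic pressure high), facing Concede: Concede gives 14, Hold firm gives -6. Proposed Hold firm is not best — profitable deviation exists. ✗

No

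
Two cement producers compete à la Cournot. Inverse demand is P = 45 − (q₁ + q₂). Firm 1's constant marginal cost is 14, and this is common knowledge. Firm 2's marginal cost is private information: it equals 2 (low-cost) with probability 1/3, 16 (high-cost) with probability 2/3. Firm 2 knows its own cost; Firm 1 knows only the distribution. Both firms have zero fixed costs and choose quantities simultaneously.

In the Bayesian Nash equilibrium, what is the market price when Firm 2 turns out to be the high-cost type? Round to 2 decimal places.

Firm 2 with cost c maximizes (45 − (q₁+q₂) − c)·q₂, giving q₂(c) = (45 − c − q₁)/2.
E[c₂] = 1/3·2 + 2/3·16 = 11.3333
Firm 1's FOC against E[q₂] yields q₁ = (45 − 2·14 + E[c₂])/3 = (45 − 28 + 11.3333)/3 = 9.44444.
q₂(high-cost) = 9.77778, so P = 45 − (9.44444 + 9.77778) = 25.7778.

25.78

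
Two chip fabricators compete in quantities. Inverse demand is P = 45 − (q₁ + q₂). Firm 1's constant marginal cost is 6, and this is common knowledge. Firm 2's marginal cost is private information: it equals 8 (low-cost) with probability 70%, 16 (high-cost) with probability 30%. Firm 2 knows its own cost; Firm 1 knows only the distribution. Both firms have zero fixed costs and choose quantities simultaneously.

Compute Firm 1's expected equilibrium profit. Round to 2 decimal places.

209.28

Type-c best response for Firm 2: q₂(c) = (45 − c)/2 − q₁/2.
Firm 1 maximizes expected profit; its first-order condition is 45 − 2q₁ − E[q₂] − 6 = 0.
Substituting E[q₂] and solving: E[c₂] = 10.4, so q₁ = (45 − 2·6 + 10.4)/3 = 14.4667.
E[P] = 45 − (q₁ + E[q₂]) = 20.4667; Firm 1's expected profit = (E[P] − 6)·q₁ = (20.4667 − 6)·14.4667 = 209.284.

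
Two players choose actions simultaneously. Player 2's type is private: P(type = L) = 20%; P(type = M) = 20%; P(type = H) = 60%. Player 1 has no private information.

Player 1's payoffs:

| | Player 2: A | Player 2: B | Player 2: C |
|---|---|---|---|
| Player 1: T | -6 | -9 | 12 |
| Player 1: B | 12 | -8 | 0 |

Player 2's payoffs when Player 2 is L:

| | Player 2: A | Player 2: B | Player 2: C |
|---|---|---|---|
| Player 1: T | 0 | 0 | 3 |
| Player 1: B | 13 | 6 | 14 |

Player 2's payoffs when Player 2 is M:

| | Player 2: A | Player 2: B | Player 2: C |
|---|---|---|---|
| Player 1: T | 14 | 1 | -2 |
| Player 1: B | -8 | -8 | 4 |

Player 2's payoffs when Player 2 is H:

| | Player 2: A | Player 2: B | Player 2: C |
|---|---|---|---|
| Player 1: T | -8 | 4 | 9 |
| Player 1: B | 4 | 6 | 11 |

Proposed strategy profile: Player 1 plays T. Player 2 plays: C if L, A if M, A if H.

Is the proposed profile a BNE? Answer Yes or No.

No

A profile is a BNE iff every type of every player is best-responding given beliefs about the other side.
Player 1 plays T: E[T] = 0.2·(12) + 0.2·(-6) + 0.6·(-6) = -2.4; E[B] = 9.6. Not best-responding. ✗
Player 2 (type L), facing T: A gives 0, B gives 0, C gives 3. Proposed C is best. ✓
Player 2 (type M), facing T: A gives 14, B gives 1, C gives -2. Proposed A is best. ✓
Player 2 (type H), facing T: A gives -8, B gives 4, C gives 9. Proposed A is not best — profitable deviation exists. ✗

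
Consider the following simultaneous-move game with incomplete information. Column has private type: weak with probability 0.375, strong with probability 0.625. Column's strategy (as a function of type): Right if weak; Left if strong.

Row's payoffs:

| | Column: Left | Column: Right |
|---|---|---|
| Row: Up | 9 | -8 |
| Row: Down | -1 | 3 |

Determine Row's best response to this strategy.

Up

Compute Row's expected payoff for each action, taking the expectation over Column's type.
E[Up] = 0.375·(-8) + 0.625·(9) = 2.625
E[Down] = 0.375·(3) + 0.625·(-1) = 0.5
Best response: Up (2.625 is the largest).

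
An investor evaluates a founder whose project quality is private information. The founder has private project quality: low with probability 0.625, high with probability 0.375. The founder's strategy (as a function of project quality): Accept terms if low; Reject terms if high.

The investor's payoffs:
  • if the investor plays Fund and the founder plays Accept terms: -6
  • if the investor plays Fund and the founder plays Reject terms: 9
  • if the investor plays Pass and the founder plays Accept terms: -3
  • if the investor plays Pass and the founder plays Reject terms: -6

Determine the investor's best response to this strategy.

E[Fund] = 0.625·(-6) + 0.375·(9) = -0.375
E[Pass] = 0.625·(-3) + 0.375·(-6) = -4.125
Best response: Fund (-0.375 is the largest).

Fund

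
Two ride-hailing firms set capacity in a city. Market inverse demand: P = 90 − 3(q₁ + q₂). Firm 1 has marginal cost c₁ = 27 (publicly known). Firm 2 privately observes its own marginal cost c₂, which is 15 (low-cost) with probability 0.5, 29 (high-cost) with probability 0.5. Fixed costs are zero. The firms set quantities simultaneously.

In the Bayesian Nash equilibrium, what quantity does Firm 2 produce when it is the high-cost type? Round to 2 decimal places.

6.94

Type-c best response for Firm 2: q₂(c) = (90 − c)/6 − q₁/2.
Firm 1 maximizes expected profit; its first-order condition is 90 − 6q₁ − 3E[q₂] − 27 = 0.
Substituting E[q₂] and solving: E[c₂] = 22, so q₁ = (90 − 2·27 + 22)/9 = 6.44444.
q₂(high-cost) = (90 − 29 − 3·6.44444)/6 = 6.94444.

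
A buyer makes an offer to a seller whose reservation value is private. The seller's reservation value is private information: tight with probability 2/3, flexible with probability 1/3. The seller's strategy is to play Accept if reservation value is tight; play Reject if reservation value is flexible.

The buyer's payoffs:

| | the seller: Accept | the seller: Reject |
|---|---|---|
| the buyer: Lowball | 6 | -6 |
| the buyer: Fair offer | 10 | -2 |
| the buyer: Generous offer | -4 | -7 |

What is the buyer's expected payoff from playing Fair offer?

6

E[Fair offer] = 2/3·10 + 1/3·(-2) = 20/3 + (-2/3) = 6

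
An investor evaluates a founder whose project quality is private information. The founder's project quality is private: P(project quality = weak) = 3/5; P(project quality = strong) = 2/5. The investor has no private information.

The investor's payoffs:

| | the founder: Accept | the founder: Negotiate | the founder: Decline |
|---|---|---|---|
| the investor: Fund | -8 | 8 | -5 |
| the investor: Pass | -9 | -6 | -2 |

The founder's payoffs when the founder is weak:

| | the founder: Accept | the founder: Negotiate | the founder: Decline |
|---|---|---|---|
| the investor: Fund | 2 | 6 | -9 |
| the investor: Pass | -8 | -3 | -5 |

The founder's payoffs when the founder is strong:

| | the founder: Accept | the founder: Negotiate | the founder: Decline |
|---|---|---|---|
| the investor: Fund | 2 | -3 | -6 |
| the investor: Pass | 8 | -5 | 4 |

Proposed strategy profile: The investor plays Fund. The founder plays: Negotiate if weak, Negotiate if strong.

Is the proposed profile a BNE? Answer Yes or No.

The investor plays Fund: E[Fund] = 3/5·(8) + 2/5·(8) = 8; E[Pass] = -6. Best-responding. ✓
The founder (project quality weak), facing Fund: Accept gives 2, Negotiate gives 6, Decline gives -9. Proposed Negotiate is best. ✓
The founder (project quality strong), facing Fund: Accept gives 2, Negotiate gives -3, Decline gives -6. Proposed Negotiate is not best — profitable deviation exists. ✗

No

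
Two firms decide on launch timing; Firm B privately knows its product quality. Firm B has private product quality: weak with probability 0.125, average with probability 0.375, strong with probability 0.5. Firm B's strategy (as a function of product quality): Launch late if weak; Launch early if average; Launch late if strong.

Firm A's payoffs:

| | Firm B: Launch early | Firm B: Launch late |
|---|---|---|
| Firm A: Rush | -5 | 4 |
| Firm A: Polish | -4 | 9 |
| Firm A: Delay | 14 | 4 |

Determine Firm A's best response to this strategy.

Compute Firm A's expected payoff for each action, taking the expectation over Firm B's type.
E[Rush] = 0.125·(4) + 0.375·(-5) + 0.5·(4) = 0.625
E[Polish] = 0.125·(9) + 0.375·(-4) + 0.5·(9) = 4.125
E[Delay] = 0.125·(4) + 0.375·(14) + 0.5·(4) = 7.75
Best response: Delay (7.75 is the largest).

Delay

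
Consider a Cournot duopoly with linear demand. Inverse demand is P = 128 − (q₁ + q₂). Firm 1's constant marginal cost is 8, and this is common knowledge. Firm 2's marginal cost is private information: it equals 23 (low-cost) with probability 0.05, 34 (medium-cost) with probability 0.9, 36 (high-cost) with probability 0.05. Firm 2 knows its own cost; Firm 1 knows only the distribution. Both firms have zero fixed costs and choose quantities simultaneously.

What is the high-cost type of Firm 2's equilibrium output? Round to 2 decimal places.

Type-c best response for Firm 2: q₂(c) = (128 − c)/2 − q₁/2.
Firm 1 maximizes expected profit; its first-order condition is 128 − 2q₁ − E[q₂] − 8 = 0.
Substituting E[q₂] and solving: E[c₂] = 33.55, so q₁ = (128 − 2·8 + 33.55)/3 = 48.5167.
q₂(high-cost) = (128 − 36 − 48.5167)/2 = 21.7417.

21.74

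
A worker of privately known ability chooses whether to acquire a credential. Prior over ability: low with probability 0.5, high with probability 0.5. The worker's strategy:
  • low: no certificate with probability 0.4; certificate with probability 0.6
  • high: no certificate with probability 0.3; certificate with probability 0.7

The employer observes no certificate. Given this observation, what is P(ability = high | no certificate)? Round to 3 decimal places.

Apply Bayes' rule using the sender's strategy as the likelihood.
P(no certificate) = 0.5·0.4 + 0.5·0.3 = 0.35
P(high | no certificate) = (0.5·0.3) / 0.35 = 0.15 / 0.35 = 0.428571

0.429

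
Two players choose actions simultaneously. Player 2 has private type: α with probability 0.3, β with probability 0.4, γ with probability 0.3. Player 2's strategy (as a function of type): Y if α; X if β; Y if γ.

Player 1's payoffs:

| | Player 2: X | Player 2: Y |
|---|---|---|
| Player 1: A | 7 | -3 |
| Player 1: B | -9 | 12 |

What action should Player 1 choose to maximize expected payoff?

Compute Player 1's expected payoff for each action, taking the expectation over Player 2's type.
E[A] = 0.3·(-3) + 0.4·(7) + 0.3·(-3) = 1
E[B] = 0.3·(12) + 0.4·(-9) + 0.3·(12) = 3.6
Best response: B (3.6 is the largest).

B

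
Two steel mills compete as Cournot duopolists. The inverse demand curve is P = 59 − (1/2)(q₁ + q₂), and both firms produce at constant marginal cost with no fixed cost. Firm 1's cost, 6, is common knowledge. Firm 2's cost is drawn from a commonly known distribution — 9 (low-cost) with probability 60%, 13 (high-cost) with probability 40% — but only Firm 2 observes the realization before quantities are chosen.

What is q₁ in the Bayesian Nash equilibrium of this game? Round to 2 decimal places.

38.40

Type-c best response for Firm 2: q₂(c) = (59 − c) − q₁/2.
Firm 1 maximizes expected profit; its first-order condition is 59 − q₁ − (1/2)E[q₂] − 6 = 0.
Substituting E[q₂] and solving: E[c₂] = 10.6, so q₁ = (59 − 2·6 + 10.6)/(3/2) = 38.4.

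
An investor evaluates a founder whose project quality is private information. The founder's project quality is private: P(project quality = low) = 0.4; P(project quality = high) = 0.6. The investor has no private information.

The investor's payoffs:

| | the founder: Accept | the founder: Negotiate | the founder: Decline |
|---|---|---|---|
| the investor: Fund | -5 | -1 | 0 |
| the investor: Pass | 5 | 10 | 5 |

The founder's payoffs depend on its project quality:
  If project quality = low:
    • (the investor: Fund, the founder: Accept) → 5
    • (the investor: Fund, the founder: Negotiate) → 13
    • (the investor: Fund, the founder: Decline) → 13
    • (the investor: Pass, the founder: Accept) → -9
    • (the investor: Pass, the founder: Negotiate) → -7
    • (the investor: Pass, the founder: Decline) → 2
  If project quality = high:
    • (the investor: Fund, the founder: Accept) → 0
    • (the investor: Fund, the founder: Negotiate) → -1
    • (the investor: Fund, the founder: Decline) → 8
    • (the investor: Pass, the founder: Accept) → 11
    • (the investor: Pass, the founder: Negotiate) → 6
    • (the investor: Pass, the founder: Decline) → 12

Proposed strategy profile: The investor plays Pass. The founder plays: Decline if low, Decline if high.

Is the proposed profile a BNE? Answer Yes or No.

A profile is a BNE iff every type of every player is best-responding given beliefs about the other side.
The investor plays Pass: E[Pass] = 0.4·(5) + 0.6·(5) = 5; E[Fund] = 0. Best-responding. ✓
The founder (project quality low), facing Pass: Accept gives -9, Negotiate gives -7, Decline gives 2. Proposed Decline is best. ✓
The founder (project quality high), facing Pass: Accept gives 11, Negotiate gives 6, Decline gives 12. Proposed Decline is best. ✓

Yes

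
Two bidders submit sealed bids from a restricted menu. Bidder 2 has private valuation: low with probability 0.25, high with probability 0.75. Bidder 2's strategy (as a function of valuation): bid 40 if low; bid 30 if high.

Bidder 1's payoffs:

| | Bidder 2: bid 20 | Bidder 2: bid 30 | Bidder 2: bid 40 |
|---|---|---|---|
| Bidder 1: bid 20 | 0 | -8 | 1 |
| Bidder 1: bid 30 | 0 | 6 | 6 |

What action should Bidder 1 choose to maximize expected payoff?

bid 30

E[bid 20] = 0.25·(1) + 0.75·(-8) = -5.75
E[bid 30] = 0.25·(6) + 0.75·(6) = 6
Best response: bid 30 (6 is the largest).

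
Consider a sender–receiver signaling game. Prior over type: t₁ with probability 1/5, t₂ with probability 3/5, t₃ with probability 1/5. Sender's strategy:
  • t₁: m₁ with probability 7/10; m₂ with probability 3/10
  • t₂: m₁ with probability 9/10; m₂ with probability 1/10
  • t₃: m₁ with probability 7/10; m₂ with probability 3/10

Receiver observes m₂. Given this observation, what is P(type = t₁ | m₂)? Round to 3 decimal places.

0.333

P(m₂) = (1/5)·(3/10) + (3/5)·(1/10) + (1/5)·(3/10) = 9/50
P(t₁ | m₂) = ((1/5)·(3/10)) / (9/50) = (3/50) / (9/50) = 1/3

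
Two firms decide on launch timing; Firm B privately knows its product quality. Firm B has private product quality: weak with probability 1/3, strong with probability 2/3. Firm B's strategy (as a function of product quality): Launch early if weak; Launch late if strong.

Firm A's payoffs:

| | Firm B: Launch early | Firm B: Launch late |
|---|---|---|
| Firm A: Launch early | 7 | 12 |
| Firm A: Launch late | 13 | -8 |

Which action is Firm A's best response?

E[Launch early] = 1/3·(7) + 2/3·(12) = 31/3
E[Launch late] = 1/3·(13) + 2/3·(-8) = -1
Best response: Launch early (31/3 is the largest).

Launch early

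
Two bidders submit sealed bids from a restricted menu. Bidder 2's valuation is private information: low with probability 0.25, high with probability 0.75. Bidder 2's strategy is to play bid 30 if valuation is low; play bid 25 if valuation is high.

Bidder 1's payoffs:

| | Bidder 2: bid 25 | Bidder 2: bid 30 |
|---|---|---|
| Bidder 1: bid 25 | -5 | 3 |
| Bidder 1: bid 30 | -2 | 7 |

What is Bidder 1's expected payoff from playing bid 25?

E[bid 25] = 0.25·3 + 0.75·(-5) = 0.75 + (-3.75) = -3

-3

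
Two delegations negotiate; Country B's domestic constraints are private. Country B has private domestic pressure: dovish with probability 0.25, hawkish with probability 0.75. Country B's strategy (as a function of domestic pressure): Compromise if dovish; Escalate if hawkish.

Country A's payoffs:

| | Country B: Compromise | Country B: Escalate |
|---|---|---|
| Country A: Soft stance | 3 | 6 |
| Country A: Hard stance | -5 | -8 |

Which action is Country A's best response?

Soft stance

E[Soft stance] = 0.25·(3) + 0.75·(6) = 5.25
E[Hard stance] = 0.25·(-5) + 0.75·(-8) = -7.25
Best response: Soft stance (5.25 is the largest).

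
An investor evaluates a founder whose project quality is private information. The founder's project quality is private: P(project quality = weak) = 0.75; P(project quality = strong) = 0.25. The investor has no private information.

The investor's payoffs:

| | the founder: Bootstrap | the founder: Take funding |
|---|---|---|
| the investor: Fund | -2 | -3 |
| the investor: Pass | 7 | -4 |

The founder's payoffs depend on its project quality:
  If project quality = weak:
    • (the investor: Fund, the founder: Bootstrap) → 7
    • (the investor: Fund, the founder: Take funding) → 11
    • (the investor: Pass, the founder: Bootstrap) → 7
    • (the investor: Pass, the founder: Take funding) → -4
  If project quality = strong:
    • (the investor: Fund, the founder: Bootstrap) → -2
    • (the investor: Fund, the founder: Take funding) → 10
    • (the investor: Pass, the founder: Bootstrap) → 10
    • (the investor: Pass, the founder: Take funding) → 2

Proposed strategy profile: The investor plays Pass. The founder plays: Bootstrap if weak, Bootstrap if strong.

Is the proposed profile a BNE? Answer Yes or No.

A profile is a BNE iff every type of every player is best-responding given beliefs about the other side.
The investor plays Pass: E[Pass] = 0.75·(7) + 0.25·(7) = 7; E[Fund] = -2. Best-responding. ✓
The founder (project quality weak), facing Pass: Bootstrap gives 7, Take funding gives -4. Proposed Bootstrap is best. ✓
The founder (project quality strong), facing Pass: Bootstrap gives 10, Take funding gives 2. Proposed Bootstrap is best. ✓

Yes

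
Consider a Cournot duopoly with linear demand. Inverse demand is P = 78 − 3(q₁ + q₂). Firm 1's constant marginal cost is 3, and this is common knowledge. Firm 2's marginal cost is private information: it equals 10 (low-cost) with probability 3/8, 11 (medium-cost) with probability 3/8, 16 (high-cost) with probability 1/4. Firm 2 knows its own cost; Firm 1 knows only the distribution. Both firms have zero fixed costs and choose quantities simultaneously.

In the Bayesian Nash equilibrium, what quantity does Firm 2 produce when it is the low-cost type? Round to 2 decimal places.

6.67

Each type of Firm 2 best-responds to q₁; Firm 1 best-responds to the expected q₂ over Firm 2's types.
Firm 2 with cost c maximizes (78 − 3(q₁+q₂) − c)·q₂, giving q₂(c) = (78 − c − 3q₁)/6.
E[c₂] = 3/8·10 + 3/8·11 + 1/4·16 = 11.875
Firm 1's FOC against E[q₂] yields q₁ = (78 − 2·3 + E[c₂])/9 = (78 − 6 + 11.875)/9 = 9.31944.
q₂(low-cost) = (78 − 10 − 3·9.31944)/6 = 6.67361.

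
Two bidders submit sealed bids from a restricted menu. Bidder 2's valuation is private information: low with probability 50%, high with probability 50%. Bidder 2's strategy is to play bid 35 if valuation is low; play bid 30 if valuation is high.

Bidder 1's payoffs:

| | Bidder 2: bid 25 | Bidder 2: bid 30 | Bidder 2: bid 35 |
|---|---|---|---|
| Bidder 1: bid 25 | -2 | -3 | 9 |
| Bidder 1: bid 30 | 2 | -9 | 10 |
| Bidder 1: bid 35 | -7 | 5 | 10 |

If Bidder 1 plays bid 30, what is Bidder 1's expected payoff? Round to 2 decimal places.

0.50

E[bid 30] = 0.5·10 + 0.5·(-9) = 5 + (-4.5) = 0.5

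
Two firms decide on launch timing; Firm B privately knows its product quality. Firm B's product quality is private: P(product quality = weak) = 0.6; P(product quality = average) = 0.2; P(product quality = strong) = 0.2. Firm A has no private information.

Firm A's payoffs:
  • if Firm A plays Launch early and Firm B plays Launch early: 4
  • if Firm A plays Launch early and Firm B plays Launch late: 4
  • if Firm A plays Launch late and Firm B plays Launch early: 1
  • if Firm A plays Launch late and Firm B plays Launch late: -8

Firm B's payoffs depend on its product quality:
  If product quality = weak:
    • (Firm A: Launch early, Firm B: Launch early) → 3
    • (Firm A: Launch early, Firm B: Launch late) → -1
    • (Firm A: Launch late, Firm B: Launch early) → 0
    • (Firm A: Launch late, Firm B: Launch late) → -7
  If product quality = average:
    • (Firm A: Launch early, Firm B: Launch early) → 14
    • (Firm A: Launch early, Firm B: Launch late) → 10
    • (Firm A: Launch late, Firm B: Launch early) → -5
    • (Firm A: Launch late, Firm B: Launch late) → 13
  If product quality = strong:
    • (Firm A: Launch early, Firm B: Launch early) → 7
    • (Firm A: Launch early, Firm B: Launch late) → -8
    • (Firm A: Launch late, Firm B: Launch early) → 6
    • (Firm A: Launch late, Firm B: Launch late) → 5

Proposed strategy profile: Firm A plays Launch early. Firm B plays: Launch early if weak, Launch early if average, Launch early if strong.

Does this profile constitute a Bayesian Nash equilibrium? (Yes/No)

Firm A plays Launch early: E[Launch early] = 0.6·(4) + 0.2·(4) + 0.2·(4) = 4; E[Launch late] = 1. Best-responding. ✓
Firm B (product quality weak), facing Launch early: Launch early gives 3, Launch late gives -1. Proposed Launch early is best. ✓
Firm B (product quality average), facing Launch early: Launch early gives 14, Launch late gives 10. Proposed Launch early is best. ✓
Firm B (product quality strong), facing Launch early: Launch early gives 7, Launch late gives -8. Proposed Launch early is best. ✓

Yes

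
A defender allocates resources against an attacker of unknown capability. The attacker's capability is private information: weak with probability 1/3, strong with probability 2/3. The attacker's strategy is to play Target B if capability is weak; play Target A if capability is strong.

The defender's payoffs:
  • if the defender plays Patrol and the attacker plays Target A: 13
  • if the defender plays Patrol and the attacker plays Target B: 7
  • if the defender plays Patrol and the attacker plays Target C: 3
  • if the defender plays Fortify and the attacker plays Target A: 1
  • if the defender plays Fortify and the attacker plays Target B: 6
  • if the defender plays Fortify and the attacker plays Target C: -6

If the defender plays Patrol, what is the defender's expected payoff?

11

E[Patrol] = 1/3·7 + 2/3·13 = 7/3 + 26/3 = 11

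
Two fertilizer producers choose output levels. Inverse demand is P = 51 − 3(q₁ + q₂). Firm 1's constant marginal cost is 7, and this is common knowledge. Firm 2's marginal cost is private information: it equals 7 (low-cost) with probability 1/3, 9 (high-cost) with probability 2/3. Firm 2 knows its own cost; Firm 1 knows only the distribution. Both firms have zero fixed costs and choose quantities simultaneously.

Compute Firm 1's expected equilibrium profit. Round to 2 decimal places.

76.12

Type-c best response for Firm 2: q₂(c) = (51 − c)/6 − q₁/2.
Firm 1 maximizes expected profit; its first-order condition is 51 − 6q₁ − 3E[q₂] − 7 = 0.
Substituting E[q₂] and solving: E[c₂] = 8.33333, so q₁ = (51 − 2·7 + 8.33333)/9 = 5.03704.
E[P] = 51 − 3·(q₁ + E[q₂]) = 22.1111; Firm 1's expected profit = (E[P] − 7)·q₁ = (22.1111 − 7)·5.03704 = 76.1152.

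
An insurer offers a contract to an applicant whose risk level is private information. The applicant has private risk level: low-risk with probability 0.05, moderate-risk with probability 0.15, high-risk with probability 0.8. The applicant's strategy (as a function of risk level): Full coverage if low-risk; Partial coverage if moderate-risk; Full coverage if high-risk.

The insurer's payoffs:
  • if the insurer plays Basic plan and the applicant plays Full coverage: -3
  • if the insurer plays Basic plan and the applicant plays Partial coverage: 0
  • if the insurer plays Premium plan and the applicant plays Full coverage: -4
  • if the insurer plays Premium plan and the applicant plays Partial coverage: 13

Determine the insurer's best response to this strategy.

E[Basic plan] = 0.05·(-3) + 0.15·(0) + 0.8·(-3) = -2.55
E[Premium plan] = 0.05·(-4) + 0.15·(13) + 0.8·(-4) = -1.45
Best response: Premium plan (-1.45 is the largest).

Premium plan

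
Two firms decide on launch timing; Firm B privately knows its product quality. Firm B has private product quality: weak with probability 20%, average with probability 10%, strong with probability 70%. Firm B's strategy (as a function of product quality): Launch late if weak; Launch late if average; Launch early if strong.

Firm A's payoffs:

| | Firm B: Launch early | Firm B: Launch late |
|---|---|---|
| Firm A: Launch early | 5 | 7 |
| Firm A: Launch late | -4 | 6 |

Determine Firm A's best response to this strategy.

E[Launch early] = 0.2·(7) + 0.1·(7) + 0.7·(5) = 5.6
E[Launch late] = 0.2·(6) + 0.1·(6) + 0.7·(-4) = -1
Best response: Launch early (5.6 is the largest).

Launch early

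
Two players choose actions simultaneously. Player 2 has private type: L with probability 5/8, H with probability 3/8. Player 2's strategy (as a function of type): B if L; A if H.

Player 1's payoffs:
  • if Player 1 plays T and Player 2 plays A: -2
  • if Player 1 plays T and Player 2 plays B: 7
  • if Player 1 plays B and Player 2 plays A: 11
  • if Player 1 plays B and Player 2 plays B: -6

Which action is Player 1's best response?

E[T] = 5/8·(7) + 3/8·(-2) = 29/8
E[B] = 5/8·(-6) + 3/8·(11) = 3/8
Best response: T (29/8 is the largest).

T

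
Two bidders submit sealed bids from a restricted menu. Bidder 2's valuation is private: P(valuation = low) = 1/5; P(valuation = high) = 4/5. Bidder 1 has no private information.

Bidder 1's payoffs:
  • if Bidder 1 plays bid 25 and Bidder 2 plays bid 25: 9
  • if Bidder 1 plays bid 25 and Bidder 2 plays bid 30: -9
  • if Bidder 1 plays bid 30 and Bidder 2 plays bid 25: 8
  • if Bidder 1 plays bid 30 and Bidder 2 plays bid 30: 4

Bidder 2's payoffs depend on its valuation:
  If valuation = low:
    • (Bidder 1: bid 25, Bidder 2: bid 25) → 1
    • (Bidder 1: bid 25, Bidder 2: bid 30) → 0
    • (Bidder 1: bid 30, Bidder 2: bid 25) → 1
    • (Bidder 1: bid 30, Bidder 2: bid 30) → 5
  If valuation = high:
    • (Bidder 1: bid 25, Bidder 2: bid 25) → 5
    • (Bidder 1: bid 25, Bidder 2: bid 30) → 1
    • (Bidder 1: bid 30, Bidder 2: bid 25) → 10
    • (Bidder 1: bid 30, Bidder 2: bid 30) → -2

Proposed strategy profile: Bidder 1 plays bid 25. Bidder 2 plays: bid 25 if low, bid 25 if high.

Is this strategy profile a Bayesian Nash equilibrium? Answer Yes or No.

Bidder 1 plays bid 25: E[bid 25] = 1/5·(9) + 4/5·(9) = 9; E[bid 30] = 8. Best-responding. ✓
Bidder 2 (valuation low), facing bid 25: bid 25 gives 1, bid 30 gives 0. Proposed bid 25 is best. ✓
Bidder 2 (valuation high), facing bid 25: bid 25 gives 5, bid 30 gives 1. Proposed bid 25 is best. ✓

Yes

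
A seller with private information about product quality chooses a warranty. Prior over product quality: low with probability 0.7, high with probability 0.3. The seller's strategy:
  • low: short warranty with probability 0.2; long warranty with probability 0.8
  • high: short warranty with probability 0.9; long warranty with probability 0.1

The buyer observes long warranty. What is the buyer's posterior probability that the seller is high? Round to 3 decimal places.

0.051

Apply Bayes' rule using the sender's strategy as the likelihood.
P(long warranty) = 0.7·0.8 + 0.3·0.1 = 0.59
P(high | long warranty) = (0.3·0.1) / 0.59 = 0.03 / 0.59 = 0.0508475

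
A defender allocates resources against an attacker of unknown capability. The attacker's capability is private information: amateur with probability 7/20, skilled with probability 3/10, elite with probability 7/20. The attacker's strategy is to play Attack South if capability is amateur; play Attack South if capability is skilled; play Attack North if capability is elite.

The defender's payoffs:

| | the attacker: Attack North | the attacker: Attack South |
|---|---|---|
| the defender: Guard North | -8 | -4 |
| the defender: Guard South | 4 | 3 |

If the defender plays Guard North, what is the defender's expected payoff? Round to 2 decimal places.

-5.40

E[Guard North] = 7/20·(-4) + 3/10·(-4) + 7/20·(-8) = (-7/5) + (-6/5) + (-14/5) = -27/5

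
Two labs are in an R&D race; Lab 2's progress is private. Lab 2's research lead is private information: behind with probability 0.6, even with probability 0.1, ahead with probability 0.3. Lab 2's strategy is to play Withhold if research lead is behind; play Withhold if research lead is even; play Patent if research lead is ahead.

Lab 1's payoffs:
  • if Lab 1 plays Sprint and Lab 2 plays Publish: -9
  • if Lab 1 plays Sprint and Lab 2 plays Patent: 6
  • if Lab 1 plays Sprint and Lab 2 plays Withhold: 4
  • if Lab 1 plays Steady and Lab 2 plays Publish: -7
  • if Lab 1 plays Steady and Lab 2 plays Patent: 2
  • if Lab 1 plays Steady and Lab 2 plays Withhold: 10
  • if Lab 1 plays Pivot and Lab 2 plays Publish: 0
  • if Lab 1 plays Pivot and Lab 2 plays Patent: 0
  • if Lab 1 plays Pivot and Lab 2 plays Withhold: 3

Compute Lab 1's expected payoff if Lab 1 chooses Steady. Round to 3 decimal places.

Take the expectation over Lab 2's research lead, weighting each type's action by its prior probability.
E[Steady] = 0.6·10 + 0.1·10 + 0.3·2 = 6 + 1 + 0.6 = 7.6

7.600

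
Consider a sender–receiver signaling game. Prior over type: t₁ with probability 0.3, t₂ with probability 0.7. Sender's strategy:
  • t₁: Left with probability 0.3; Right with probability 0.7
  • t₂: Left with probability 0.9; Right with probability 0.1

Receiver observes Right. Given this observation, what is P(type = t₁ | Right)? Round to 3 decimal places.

Apply Bayes' rule using the sender's strategy as the likelihood.
P(Right) = 0.3·0.7 + 0.7·0.1 = 0.28
P(t₁ | Right) = (0.3·0.7) / 0.28 = 0.21 / 0.28 = 0.75

0.750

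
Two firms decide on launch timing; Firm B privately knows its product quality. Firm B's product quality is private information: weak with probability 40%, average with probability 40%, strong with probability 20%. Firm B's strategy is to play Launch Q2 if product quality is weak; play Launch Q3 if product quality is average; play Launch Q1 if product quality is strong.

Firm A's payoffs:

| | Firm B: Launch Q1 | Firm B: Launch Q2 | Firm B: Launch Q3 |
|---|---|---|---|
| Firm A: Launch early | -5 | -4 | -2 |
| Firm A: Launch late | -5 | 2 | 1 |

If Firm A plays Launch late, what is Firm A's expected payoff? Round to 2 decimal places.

0.20

E[Launch late] = 0.4·2 + 0.4·1 + 0.2·(-5) = 0.8 + 0.4 + (-1) = 0.2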